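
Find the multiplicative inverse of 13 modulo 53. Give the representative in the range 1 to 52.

49

53 = 4·13 + 1
13 = 13·1 + 0
Back-substituting gives 13·49 ≡ 1 (mod 53).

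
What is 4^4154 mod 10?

Powers of 4 mod 10 repeat with period 2: 4, 6.
4154 leaves remainder 0 on division by 2, so 4^4154 ends in 6.

6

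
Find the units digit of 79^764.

1

The units digit of 79^n cycles with period 2: 9, 1, …
764 leaves remainder 0 on division by 2, so 79^764 ends in 1.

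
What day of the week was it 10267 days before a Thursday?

10267 = 1466·7 + 5, so 10267 mod 7 = 5.
Thursday − 5 days → Saturday.

Saturday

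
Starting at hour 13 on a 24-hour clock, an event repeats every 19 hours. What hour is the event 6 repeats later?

6·19 = 114.
Dividing 114 by 24 gives quotient 4 and remainder 18.
(13 + 18) mod 24 = 7.

7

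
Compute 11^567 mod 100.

Square-and-reduce mod 100: 11^1≡11, 11^2≡21, 11^4≡41, 11^8≡81, 11^16≡61, 11^32≡21, 11^64≡41, 11^128≡81, 11^256≡61, 11^512≡21.
Since 567 = 1 + 2 + 4 + 16 + 32 + 512 in binary, 11^567 ≡ 11·21·41·61·21·21 ≡ 71 (mod 100).

71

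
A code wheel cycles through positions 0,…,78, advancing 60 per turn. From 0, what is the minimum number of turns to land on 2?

60⁻¹ ≡ 54 (mod 79) because 60·54 = 3240 = 41·79 + 1.
So x ≡ 54·2 = 108 ≡ 29 (mod 79).

29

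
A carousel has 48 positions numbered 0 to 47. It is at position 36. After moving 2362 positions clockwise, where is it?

2362 mod 48 = 10 (since 49·48 = 2352).
(36 + 10) mod 48 = 46.

46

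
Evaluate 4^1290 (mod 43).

16

Successive squares of 4 mod 43: 4^1≡4, 4^2≡16, 4^4≡41, 4^8≡4, 4^16≡16, 4^32≡41, 4^64≡4, 4^128≡16, 4^256≡41, 4^512≡4, 4^1024≡16.
1290 = 2 + 8 + 256 + 1024, so 4^1290 ≡ 16·4·41·16 ≡ 16 (mod 43).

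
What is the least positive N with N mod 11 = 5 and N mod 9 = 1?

82

x ≡ 1 (mod 9) gives x ∈ {1, 10, 19, 28, 37, 46, 55, 64, …}.
The first of these with x mod 11 = 5 is 82.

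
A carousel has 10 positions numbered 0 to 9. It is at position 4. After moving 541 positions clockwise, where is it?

5

541 mod 10 = 1 (since 54·10 = 540).
(4 + 1) mod 10 = 5.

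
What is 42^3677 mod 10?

Powers of 2 mod 10 repeat with period 4: 2, 4, 8, 6.
3677 leaves remainder 1 on division by 4, so 42^3677 ends in 2.

2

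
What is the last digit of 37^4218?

Powers of 7 mod 10 repeat with period 4: 7, 9, 3, 1.
4218 mod 4 = 2, so the last digit matches 7^2 = 9.

9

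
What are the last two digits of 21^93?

61

By repeated squaring mod 100: 21^1≡21, 21^2≡41, 21^4≡81, 21^8≡61, 21^16≡21, 21^32≡41, 21^64≡81.
93 = 1 + 4 + 8 + 16 + 64, so 21^93 ≡ 21·81·61·21·81 ≡ 61 (mod 100).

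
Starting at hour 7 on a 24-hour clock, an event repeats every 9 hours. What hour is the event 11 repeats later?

11·9 = 99.
99 mod 24 = 3 (since 4·24 = 96).
(7 + 3) mod 24 = 10.

10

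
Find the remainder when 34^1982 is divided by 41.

Square-and-reduce mod 41: 34^1≡34, 34^2≡8, 34^4≡23, 34^8≡37, 34^16≡16, 34^32≡10, 34^64≡18, 34^128≡37, 34^256≡16, 34^512≡10, 34^1024≡18.
1982 = 2 + 4 + 8 + 16 + 32 + 128 + 256 + 512 + 1024, so 34^1982 ≡ 8·23·37·16·10·37·16·10·18 ≡ 33 (mod 41).

33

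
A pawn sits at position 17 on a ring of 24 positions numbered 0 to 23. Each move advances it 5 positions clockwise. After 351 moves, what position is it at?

351·5 = 1755.
1755 mod 24 = 3 (since 73·24 = 1752).
(17 + 3) mod 24 = 20.

20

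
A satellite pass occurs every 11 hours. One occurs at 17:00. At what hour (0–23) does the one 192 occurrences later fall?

17

192·11 = 2112.
Dividing 2112 by 24 gives quotient 88 and remainder 0.
(17 + 0) mod 24 = 17.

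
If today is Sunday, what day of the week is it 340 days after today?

Thursday

340 = 48·7 + 4, so 340 mod 7 = 4.
Sunday + 4 days → Thursday.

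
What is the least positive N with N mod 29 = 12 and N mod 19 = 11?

505

x ≡ 11 (mod 19) gives x ∈ {11, 30, 49, 68, 87, 106, 125, 144, …}.
The first of these with x mod 29 = 12 is 505.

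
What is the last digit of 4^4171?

Last digits of 4^n: 4, 6 (period 2).
4171 leaves remainder 1 on division by 2, so 4^4171 ends in 4.

4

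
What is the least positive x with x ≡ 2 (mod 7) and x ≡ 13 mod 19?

Since 19·3 ≡ 1 (mod 7), take x = 13 + 19·((2−13)·3 mod 7) = 13 + 19·2 = 51.
Check: 51 mod 7 = 2, 51 mod 19 = 13.

51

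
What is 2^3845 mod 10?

2

Powers of 2 mod 10 repeat with period 4: 2, 4, 8, 6.
3845 leaves remainder 1 on division by 4, so 2^3845 ends in 2.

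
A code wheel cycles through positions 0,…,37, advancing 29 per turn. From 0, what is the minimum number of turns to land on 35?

29⁻¹ ≡ 21 (mod 38) because 29·21 = 609 = 16·38 + 1.
Multiplying both sides by 21: x ≡ 21·35 = 735 ≡ 13 (mod 38).
Check: 29·13 = 377 = 9·38 + 35.

13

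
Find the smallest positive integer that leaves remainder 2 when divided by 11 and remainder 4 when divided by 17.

123

x ≡ 2 (mod 11) gives x ∈ {2, 13, 24, 35, 46, 57, 68, 79, …}.
The first of these with x mod 17 = 4 is 123.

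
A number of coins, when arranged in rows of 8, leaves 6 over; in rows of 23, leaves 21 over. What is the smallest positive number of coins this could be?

182

Since 23·7 ≡ 1 (mod 8), take x = 21 + 23·((6−21)·7 mod 8) = 21 + 23·7 = 182.
Check: 182 mod 8 = 6, 182 mod 23 = 21.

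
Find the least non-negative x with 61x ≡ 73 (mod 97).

33

The inverse of 61 mod 97 is 35 (since 61·35 = 2135 ≡ 1).
Multiplying both sides by 35: x ≡ 35·73 = 2555 ≡ 33 (mod 97).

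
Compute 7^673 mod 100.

Square-and-reduce mod 100: 7^1≡7, 7^2≡49, 7^4≡1, 7^8≡1, 7^16≡1, 7^32≡1, 7^64≡1, 7^128≡1, 7^256≡1, 7^512≡1.
673 = 1 + 32 + 128 + 512, so 7^673 ≡ 7·1·1·1 ≡ 7 (mod 100).

7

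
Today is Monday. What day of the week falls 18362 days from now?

18362 = 2623·7 + 1, so 18362 mod 7 = 1.
Monday + 1 day → Tuesday.

Tuesday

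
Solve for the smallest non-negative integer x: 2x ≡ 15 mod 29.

22

The inverse of 2 mod 29 is 15 (since 2·15 = 30 ≡ 1).
So x ≡ 15·15 = 225 ≡ 22 (mod 29).
Check: 2·22 = 44 = 1·29 + 15.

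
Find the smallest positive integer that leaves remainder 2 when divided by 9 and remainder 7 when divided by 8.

47

x ≡ 7 (mod 8) gives x ∈ {7, 15, 23, 31, 39, 47}.
The first of these with x mod 9 = 2 is 47.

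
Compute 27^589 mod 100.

87

By repeated squaring mod 100: 27^1≡27, 27^2≡29, 27^4≡41, 27^8≡81, 27^16≡61, 27^32≡21, 27^64≡41, 27^128≡81, 27^256≡61, 27^512≡21.
589 = 1 + 4 + 8 + 64 + 512, so 27^589 ≡ 27·41·81·41·21 ≡ 87 (mod 100).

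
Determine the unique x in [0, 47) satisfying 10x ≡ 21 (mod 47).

35

10⁻¹ ≡ 33 (mod 47) because 10·33 = 330 = 7·47 + 1.
Multiplying both sides by 33: x ≡ 33·21 = 693 ≡ 35 (mod 47).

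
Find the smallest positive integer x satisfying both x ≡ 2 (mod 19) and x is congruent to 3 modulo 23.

Since 23·5 ≡ 1 (mod 19), take x = 3 + 23·((2−3)·5 mod 19) = 3 + 23·14 = 325.
Check: 325 mod 19 = 2, 325 mod 23 = 3.

325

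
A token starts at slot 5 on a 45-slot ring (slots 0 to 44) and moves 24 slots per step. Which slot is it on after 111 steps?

14

111·24 = 2664.
2664 − 59·45 = 9, so 2664 ≡ 9 (mod 45).
(5 + 9) mod 45 = 14.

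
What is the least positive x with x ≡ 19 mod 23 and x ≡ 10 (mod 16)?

42

x ≡ 10 (mod 16) gives x ∈ {10, 26, 42}.
The first of these with x mod 23 = 19 is 42.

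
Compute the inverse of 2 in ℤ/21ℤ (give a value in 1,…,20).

11

21 = 10·2 + 1
2 = 2·1 + 0
Back-substituting gives 2·11 ≡ 1 (mod 21).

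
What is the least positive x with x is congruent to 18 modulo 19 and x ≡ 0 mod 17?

x ≡ 0 (mod 17) gives x ∈ {0, 17, 34, 51, 68, 85, 102, 119, …}.
The first of these with x mod 19 = 18 is 170.

170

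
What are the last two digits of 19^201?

19

Successive squares of 19 mod 100: 19^1≡19, 19^2≡61, 19^4≡21, 19^8≡41, 19^16≡81, 19^32≡61, 19^64≡21, 19^128≡41.
201 = 1 + 8 + 64 + 128, so 19^201 ≡ 19·41·21·41 ≡ 19 (mod 100).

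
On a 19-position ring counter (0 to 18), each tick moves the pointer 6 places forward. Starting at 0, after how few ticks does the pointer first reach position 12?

The inverse of 6 mod 19 is 16 (since 6·16 = 96 ≡ 1).
So x ≡ 16·12 = 192 ≡ 2 (mod 19).
Check: 6·2 = 12 = 0·19 + 12.

2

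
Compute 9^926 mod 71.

Square-and-reduce mod 71: 9^1≡9, 9^2≡10, 9^4≡29, 9^8≡60, 9^16≡50, 9^32≡15, 9^64≡12, 9^128≡2, 9^256≡4, 9^512≡16.
926 = 2 + 4 + 8 + 16 + 128 + 256 + 512, so 9^926 ≡ 10·29·60·50·2·4·16 ≡ 50 (mod 71).

50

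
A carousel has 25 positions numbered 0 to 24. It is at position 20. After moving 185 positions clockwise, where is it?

185 = 7·25 + 10, so 185 mod 25 = 10.
(20 + 10) mod 25 = 5.

5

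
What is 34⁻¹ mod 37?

37 = 1·34 + 3
34 = 11·3 + 1
3 = 3·1 + 0
Back-substituting gives 34·12 ≡ 1 (mod 37).

12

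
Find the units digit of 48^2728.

6

Powers of 8 mod 10 repeat with period 4: 8, 4, 2, 6.
2728 mod 4 = 0, so the last digit matches 8^4 = 6.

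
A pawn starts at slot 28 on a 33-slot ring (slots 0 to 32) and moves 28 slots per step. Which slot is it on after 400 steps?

8

400·28 = 11200.
11200 = 339·33 + 13, so 11200 mod 33 = 13.
(28 + 13) mod 33 = 8.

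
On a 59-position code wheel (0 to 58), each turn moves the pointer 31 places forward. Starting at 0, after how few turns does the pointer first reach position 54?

36

31⁻¹ ≡ 40 (mod 59) because 31·40 = 1240 = 21·59 + 1.
So x ≡ 40·54 = 2160 ≡ 36 (mod 59).
Check: 31·36 = 1116 = 18·59 + 54.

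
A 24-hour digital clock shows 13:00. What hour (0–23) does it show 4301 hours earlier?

8

4301 mod 24 = 5 (since 179·24 = 4296).
(13 − 5) mod 24 = 8.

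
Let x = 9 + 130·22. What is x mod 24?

13

130·22 = 2860.
Dividing 2860 by 24 gives quotient 119 and remainder 4.
(9 + 4) mod 24 = 13.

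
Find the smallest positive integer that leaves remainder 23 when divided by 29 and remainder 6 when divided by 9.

168

x ≡ 6 (mod 9) gives x ∈ {6, 15, 24, 33, 42, 51, 60, 69, …}.
The first of these with x mod 29 = 23 is 168.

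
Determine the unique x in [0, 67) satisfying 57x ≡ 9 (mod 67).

The inverse of 57 mod 67 is 20 (since 57·20 = 1140 ≡ 1).
Multiplying both sides by 20: x ≡ 20·9 = 180 ≡ 46 (mod 67).

46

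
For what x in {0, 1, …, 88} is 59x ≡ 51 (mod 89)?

25

59⁻¹ ≡ 86 (mod 89) because 59·86 = 5074 = 57·89 + 1.
Multiplying both sides by 86: x ≡ 86·51 = 4386 ≡ 25 (mod 89).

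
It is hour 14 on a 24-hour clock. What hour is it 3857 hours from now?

3857 = 160·24 + 17, so 3857 mod 24 = 17.
(14 + 17) mod 24 = 7.

7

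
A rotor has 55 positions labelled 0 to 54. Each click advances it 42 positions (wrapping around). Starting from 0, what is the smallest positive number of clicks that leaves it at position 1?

38

42·38 = 1596 = 29·55 + 1, so 42⁻¹ ≡ 38 (mod 55).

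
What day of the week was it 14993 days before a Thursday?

14993 = 2141·7 + 6, so 14993 mod 7 = 6.
Thursday − 6 days → Friday.

Friday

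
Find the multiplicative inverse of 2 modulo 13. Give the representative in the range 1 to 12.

2·7 = 14 = 1·13 + 1, so 2⁻¹ ≡ 7 (mod 13).

7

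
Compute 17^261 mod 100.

Successive squares of 17 mod 100: 17^1≡17, 17^2≡89, 17^4≡21, 17^8≡41, 17^16≡81, 17^32≡61, 17^64≡21, 17^128≡41, 17^256≡81.
Since 261 = 1 + 4 + 256 in binary, 17^261 ≡ 17·21·81 ≡ 17 (mod 100).

17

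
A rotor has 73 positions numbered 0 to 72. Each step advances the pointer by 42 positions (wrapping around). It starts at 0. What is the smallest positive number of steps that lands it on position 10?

35

The inverse of 42 mod 73 is 40 (since 42·40 = 1680 ≡ 1).
So x ≡ 40·10 = 400 ≡ 35 (mod 73).
Check: 42·35 = 1470 = 20·73 + 10.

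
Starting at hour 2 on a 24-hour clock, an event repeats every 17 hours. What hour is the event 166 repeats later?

166·17 = 2822.
2822 − 117·24 = 14, so 2822 ≡ 14 (mod 24).
(2 + 14) mod 24 = 16.

16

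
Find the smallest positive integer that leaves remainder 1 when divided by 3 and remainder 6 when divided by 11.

28

x ≡ 1 (mod 3) gives x ∈ {1, 4, 7, 10, 13, 16, 19, 22, …}.
The first of these with x mod 11 = 6 is 28.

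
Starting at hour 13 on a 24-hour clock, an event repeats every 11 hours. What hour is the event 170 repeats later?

11

170·11 = 1870.
1870 mod 24 = 22 (since 77·24 = 1848).
(13 + 22) mod 24 = 11.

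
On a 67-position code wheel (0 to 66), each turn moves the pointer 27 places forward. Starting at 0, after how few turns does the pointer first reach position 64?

The inverse of 27 mod 67 is 5 (since 27·5 = 135 ≡ 1).
So x ≡ 5·64 = 320 ≡ 52 (mod 67).
Check: 27·52 = 1404 = 20·67 + 64.

52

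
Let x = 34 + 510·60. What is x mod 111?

510·60 = 30600.
30600 mod 111 = 75 (since 275·111 = 30525).
(34 + 75) mod 111 = 109.

109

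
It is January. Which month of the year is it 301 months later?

February

301 mod 12 = 1 (since 25·12 = 300).
January + 1 month → February.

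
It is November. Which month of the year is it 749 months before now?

June

Dividing 749 by 12 gives quotient 62 and remainder 5.
November − 5 months → June.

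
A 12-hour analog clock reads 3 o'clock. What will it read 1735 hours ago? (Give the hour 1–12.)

8

1735 mod 12 = 7 (since 144·12 = 1728).
3 − 7 → 8 on a 12-hour dial.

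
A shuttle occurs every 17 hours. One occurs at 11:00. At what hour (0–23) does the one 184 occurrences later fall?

19

184·17 = 3128.
3128 = 130·24 + 8, so 3128 mod 24 = 8.
(11 + 8) mod 24 = 19.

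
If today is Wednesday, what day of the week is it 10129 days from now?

Wednesday

10129 mod 7 = 0 (since 1447·7 = 10129).
Wednesday + 0 days → Wednesday.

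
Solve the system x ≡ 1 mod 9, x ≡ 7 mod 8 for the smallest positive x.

Since 8·8 ≡ 1 (mod 9), take x = 7 + 8·((1−7)·8 mod 9) = 7 + 8·6 = 55.
Check: 55 mod 9 = 1, 55 mod 8 = 7.

55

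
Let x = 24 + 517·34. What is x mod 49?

11

517·34 = 17578.
17578 − 358·49 = 36, so 17578 ≡ 36 (mod 49).
(24 + 36) mod 49 = 11.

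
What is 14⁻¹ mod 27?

2

14·2 = 28 = 1·27 + 1, so 14⁻¹ ≡ 2 (mod 27).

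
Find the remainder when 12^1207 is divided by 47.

Successive squares of 12 mod 47: 12^1≡12, 12^2≡3, 12^4≡9, 12^8≡34, 12^16≡28, 12^32≡32, 12^64≡37, 12^128≡6, 12^256≡36, 12^512≡27, 12^1024≡24.
1207 = 1 + 2 + 4 + 16 + 32 + 128 + 1024, so 12^1207 ≡ 12·3·9·28·32·6·24 ≡ 2 (mod 47).

2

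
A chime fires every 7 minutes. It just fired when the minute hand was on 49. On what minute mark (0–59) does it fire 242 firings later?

242·7 = 1694.
1694 = 28·60 + 14, so 1694 mod 60 = 14.
(49 + 14) mod 60 = 3.

3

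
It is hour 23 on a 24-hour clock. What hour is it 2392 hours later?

15

2392 mod 24 = 16 (since 99·24 = 2376).
(23 + 16) mod 24 = 15.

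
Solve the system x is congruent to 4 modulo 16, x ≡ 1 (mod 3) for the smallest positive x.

4

x ≡ 1 (mod 3) gives x ∈ {1, 4}.
The first of these with x mod 16 = 4 is 4.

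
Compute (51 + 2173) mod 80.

Dividing 2173 by 80 gives quotient 27 and remainder 13.
(51 + 13) mod 80 = 64.

64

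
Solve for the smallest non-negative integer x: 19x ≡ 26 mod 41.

10

The inverse of 19 mod 41 is 13 (since 19·13 = 247 ≡ 1).
So x ≡ 13·26 = 338 ≡ 10 (mod 41).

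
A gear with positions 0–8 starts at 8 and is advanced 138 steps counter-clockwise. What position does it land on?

5

138 mod 9 = 3 (since 15·9 = 135).
(8 − 3) mod 9 = 5.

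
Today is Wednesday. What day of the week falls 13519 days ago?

Monday

13519 = 1931·7 + 2, so 13519 mod 7 = 2.
Wednesday − 2 days → Monday.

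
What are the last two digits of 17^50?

By repeated squaring mod 100: 17^1≡17, 17^2≡89, 17^4≡21, 17^8≡41, 17^16≡81, 17^32≡61.
50 = 2 + 16 + 32, so 17^50 ≡ 89·81·61 ≡ 49 (mod 100).

49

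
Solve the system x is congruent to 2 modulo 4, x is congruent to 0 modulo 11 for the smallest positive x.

22

Since 11·3 ≡ 1 (mod 4), take x = 0 + 11·((2−0)·3 mod 4) = 0 + 11·2 = 22.
Check: 22 mod 4 = 2, 22 mod 11 = 0.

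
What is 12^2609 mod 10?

2

The units digit of 12^n cycles with period 4: 2, 4, 8, 6, …
2609 leaves remainder 1 on division by 4, so 12^2609 ends in 2.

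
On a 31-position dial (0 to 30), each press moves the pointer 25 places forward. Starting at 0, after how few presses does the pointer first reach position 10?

The inverse of 25 mod 31 is 5 (since 25·5 = 125 ≡ 1).
So x ≡ 5·10 = 50 ≡ 19 (mod 31).
Check: 25·19 = 475 = 15·31 + 10.

19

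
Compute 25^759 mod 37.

11

Square-and-reduce mod 37: 25^1≡25, 25^2≡33, 25^4≡16, 25^8≡34, 25^16≡9, 25^32≡7, 25^64≡12, 25^128≡33, 25^256≡16, 25^512≡34.
759 = 1 + 2 + 4 + 16 + 32 + 64 + 128 + 512, so 25^759 ≡ 25·33·16·9·7·12·33·34 ≡ 11 (mod 37).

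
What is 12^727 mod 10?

8

Powers of 2 mod 10 repeat with period 4: 2, 4, 8, 6.
727 mod 4 = 3, so the last digit matches 2^3 = 8.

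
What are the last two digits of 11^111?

11

Square-and-reduce mod 100: 11^1≡11, 11^2≡21, 11^4≡41, 11^8≡81, 11^16≡61, 11^32≡21, 11^64≡41.
Since 111 = 1 + 2 + 4 + 8 + 32 + 64 in binary, 11^111 ≡ 11·21·41·81·21·41 ≡ 11 (mod 100).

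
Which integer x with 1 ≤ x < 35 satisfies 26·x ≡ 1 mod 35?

35 = 1·26 + 9
26 = 2·9 + 8
9 = 1·8 + 1
8 = 8·1 + 0
Back-substituting gives 26·31 ≡ 1 (mod 35).

31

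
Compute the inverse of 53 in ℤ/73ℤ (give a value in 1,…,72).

73 = 1·53 + 20
53 = 2·20 + 13
20 = 1·13 + 7
13 = 1·7 + 6
7 = 1·6 + 1
6 = 6·1 + 0
Back-substituting gives 53·62 ≡ 1 (mod 73).

62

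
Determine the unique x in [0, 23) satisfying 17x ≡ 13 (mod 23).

The inverse of 17 mod 23 is 19 (since 17·19 = 323 ≡ 1).
Multiplying both sides by 19: x ≡ 19·13 = 247 ≡ 17 (mod 23).

17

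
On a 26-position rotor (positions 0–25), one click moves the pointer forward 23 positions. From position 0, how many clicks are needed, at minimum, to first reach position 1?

23·17 = 391 = 15·26 + 1, so 23⁻¹ ≡ 17 (mod 26).

17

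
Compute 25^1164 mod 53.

44

By repeated squaring mod 53: 25^1≡25, 25^2≡42, 25^4≡15, 25^8≡13, 25^16≡10, 25^32≡47, 25^64≡36, 25^128≡24, 25^256≡46, 25^512≡49, 25^1024≡16.
Since 1164 = 4 + 8 + 128 + 1024 in binary, 25^1164 ≡ 15·13·24·16 ≡ 44 (mod 53).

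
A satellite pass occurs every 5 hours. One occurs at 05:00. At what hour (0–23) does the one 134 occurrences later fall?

3

134·5 = 670.
670 mod 24 = 22 (since 27·24 = 648).
(5 + 22) mod 24 = 3.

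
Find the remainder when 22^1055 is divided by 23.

Square-and-reduce mod 23: 22^1≡22, 22^2≡1, 22^4≡1, 22^8≡1, 22^16≡1, 22^32≡1, 22^64≡1, 22^128≡1, 22^256≡1, 22^512≡1, 22^1024≡1.
Since 1055 = 1 + 2 + 4 + 8 + 16 + 1024 in binary, 22^1055 ≡ 22·1·1·1·1·1 ≡ 22 (mod 23).

22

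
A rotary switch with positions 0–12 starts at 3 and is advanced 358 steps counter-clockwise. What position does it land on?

358 mod 13 = 7 (since 27·13 = 351).
(3 − 7) mod 13 = 9.

9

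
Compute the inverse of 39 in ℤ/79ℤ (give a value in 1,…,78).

79 = 2·39 + 1
39 = 39·1 + 0
Back-substituting gives 39·77 ≡ 1 (mod 79).

77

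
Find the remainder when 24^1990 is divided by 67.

14

By repeated squaring mod 67: 24^1≡24, 24^2≡40, 24^4≡59, 24^8≡64, 24^16≡9, 24^32≡14, 24^64≡62, 24^128≡25, 24^256≡22, 24^512≡15, 24^1024≡24.
Since 1990 = 2 + 4 + 64 + 128 + 256 + 512 + 1024 in binary, 24^1990 ≡ 40·59·62·25·22·15·24 ≡ 14 (mod 67).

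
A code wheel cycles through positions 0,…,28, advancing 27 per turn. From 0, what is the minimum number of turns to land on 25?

27⁻¹ ≡ 14 (mod 29) because 27·14 = 378 = 13·29 + 1.
So x ≡ 14·25 = 350 ≡ 2 (mod 29).

2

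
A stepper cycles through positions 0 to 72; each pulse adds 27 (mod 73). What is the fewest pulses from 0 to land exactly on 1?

73 = 2·27 + 19
27 = 1·19 + 8
19 = 2·8 + 3
8 = 2·3 + 2
3 = 1·2 + 1
2 = 2·1 + 0
Back-substituting gives 27·46 ≡ 1 (mod 73).

46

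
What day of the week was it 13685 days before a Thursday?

Dividing 13685 by 7 gives quotient 1955 and remainder 0.
Thursday − 0 days → Thursday.

Thursday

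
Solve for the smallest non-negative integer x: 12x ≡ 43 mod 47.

31

12⁻¹ ≡ 4 (mod 47) because 12·4 = 48 = 1·47 + 1.
So x ≡ 4·43 = 172 ≡ 31 (mod 47).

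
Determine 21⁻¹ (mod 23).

11

21·11 = 231 = 10·23 + 1, so 21⁻¹ ≡ 11 (mod 23).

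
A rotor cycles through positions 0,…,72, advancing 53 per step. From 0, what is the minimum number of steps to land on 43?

The inverse of 53 mod 73 is 62 (since 53·62 = 3286 ≡ 1).
So x ≡ 62·43 = 2666 ≡ 38 (mod 73).

38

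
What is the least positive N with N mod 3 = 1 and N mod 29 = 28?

x ≡ 1 (mod 3) gives x ∈ {1, 4, 7, 10, 13, 16, 19, 22, …}.
The first of these with x mod 29 = 28 is 28.

28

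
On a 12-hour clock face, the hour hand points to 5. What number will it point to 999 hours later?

8

999 − 83·12 = 3, so 999 ≡ 3 (mod 12).
5 + 3 → 8 on a 12-hour dial.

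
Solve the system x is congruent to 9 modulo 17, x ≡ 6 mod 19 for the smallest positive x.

196

x ≡ 9 (mod 17) gives x ∈ {9, 26, 43, 60, 77, 94, 111, 128, …}.
The first of these with x mod 19 = 6 is 196.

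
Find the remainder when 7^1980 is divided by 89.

Successive squares of 7 mod 89: 7^1≡7, 7^2≡49, 7^4≡87, 7^8≡4, 7^16≡16, 7^32≡78, 7^64≡32, 7^128≡45, 7^256≡67, 7^512≡39, 7^1024≡8.
1980 = 4 + 8 + 16 + 32 + 128 + 256 + 512 + 1024, so 7^1980 ≡ 87·4·16·78·45·67·39·8 ≡ 88 (mod 89).

88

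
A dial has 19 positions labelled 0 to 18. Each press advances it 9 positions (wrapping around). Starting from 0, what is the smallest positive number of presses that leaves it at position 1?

17

19 = 2·9 + 1
9 = 9·1 + 0
Back-substituting gives 9·17 ≡ 1 (mod 19).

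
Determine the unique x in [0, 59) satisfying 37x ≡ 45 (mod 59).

37⁻¹ ≡ 8 (mod 59) because 37·8 = 296 = 5·59 + 1.
Multiplying both sides by 8: x ≡ 8·45 = 360 ≡ 6 (mod 59).

6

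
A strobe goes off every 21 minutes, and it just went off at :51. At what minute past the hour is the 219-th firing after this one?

219·21 = 4599.
4599 = 76·60 + 39, so 4599 mod 60 = 39.
(51 + 39) mod 60 = 30.

30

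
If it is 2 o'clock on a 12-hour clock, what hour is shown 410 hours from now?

4

410 − 34·12 = 2, so 410 ≡ 2 (mod 12).
2 + 2 → 4 on a 12-hour dial.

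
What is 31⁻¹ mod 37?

6

37 = 1·31 + 6
31 = 5·6 + 1
6 = 6·1 + 0
Back-substituting gives 31·6 ≡ 1 (mod 37).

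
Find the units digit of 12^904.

The units digit of 12^n cycles with period 4: 2, 4, 8, 6, …
904 leaves remainder 0 on division by 4, so 12^904 ends in 6.

6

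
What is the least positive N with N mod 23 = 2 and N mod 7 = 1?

x ≡ 1 (mod 7) gives x ∈ {1, 8, 15, 22, 29, 36, 43, 50, …}.
The first of these with x mod 23 = 2 is 71.

71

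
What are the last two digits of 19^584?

21

Successive squares of 19 mod 100: 19^1≡19, 19^2≡61, 19^4≡21, 19^8≡41, 19^16≡81, 19^32≡61, 19^64≡21, 19^128≡41, 19^256≡81, 19^512≡61.
584 = 8 + 64 + 512, so 19^584 ≡ 41·21·61 ≡ 21 (mod 100).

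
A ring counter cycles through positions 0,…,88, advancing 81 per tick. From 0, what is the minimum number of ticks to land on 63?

70

The inverse of 81 mod 89 is 11 (since 81·11 = 891 ≡ 1).
Multiplying both sides by 11: x ≡ 11·63 = 693 ≡ 70 (mod 89).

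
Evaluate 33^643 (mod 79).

Successive squares of 33 mod 79: 33^1≡33, 33^2≡62, 33^4≡52, 33^8≡18, 33^16≡8, 33^32≡64, 33^64≡67, 33^128≡65, 33^256≡38, 33^512≡22.
643 = 1 + 2 + 128 + 512, so 33^643 ≡ 33·62·65·22 ≡ 15 (mod 79).

15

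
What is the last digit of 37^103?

The units digit of 37^n cycles with period 4: 7, 9, 3, 1, …
103 leaves remainder 3 on division by 4, so 37^103 ends in 3.

3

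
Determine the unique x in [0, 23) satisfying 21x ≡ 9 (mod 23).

21⁻¹ ≡ 11 (mod 23) because 21·11 = 231 = 10·23 + 1.
Multiplying both sides by 11: x ≡ 11·9 = 99 ≡ 7 (mod 23).

7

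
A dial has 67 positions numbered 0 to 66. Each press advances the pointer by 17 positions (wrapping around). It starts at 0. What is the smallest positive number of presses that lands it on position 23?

The inverse of 17 mod 67 is 4 (since 17·4 = 68 ≡ 1).
So x ≡ 4·23 = 92 ≡ 25 (mod 67).

25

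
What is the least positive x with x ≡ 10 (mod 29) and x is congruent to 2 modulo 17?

x ≡ 2 (mod 17) gives x ∈ {2, 19, 36, 53, 70, 87, 104, 121, …}.
The first of these with x mod 29 = 10 is 155.

155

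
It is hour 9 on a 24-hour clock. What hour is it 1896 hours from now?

9

Dividing 1896 by 24 gives quotient 79 and remainder 0.
(9 + 0) mod 24 = 9.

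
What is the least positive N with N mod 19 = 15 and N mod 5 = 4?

Since 5·4 ≡ 1 (mod 19), take x = 4 + 5·((15−4)·4 mod 19) = 4 + 5·6 = 34.
Check: 34 mod 19 = 15, 34 mod 5 = 4.

34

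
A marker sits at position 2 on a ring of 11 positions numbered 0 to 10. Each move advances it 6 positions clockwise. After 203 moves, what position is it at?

203·6 = 1218.
Dividing 1218 by 11 gives quotient 110 and remainder 8.
(2 + 8) mod 11 = 10.

10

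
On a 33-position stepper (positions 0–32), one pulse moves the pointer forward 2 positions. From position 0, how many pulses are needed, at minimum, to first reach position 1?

17

2·17 = 34 = 1·33 + 1, so 2⁻¹ ≡ 17 (mod 33).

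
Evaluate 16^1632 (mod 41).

10

Successive squares of 16 mod 41: 16^1≡16, 16^2≡10, 16^4≡18, 16^8≡37, 16^16≡16, 16^32≡10, 16^64≡18, 16^128≡37, 16^256≡16, 16^512≡10, 16^1024≡18.
1632 = 32 + 64 + 512 + 1024, so 16^1632 ≡ 10·18·10·18 ≡ 10 (mod 41).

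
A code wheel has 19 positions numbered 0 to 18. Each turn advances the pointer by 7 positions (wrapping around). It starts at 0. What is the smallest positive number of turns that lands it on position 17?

16

The inverse of 7 mod 19 is 11 (since 7·11 = 77 ≡ 1).
So x ≡ 11·17 = 187 ≡ 16 (mod 19).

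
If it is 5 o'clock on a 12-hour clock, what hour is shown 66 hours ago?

66 mod 12 = 6 (since 5·12 = 60).
5 − 6 → 11 on a 12-hour dial.

11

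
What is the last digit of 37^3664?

Powers of 7 mod 10 repeat with period 4: 7, 9, 3, 1.
3664 leaves remainder 0 on division by 4, so 37^3664 ends in 1.

1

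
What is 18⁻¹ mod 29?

29 = 1·18 + 11
18 = 1·11 + 7
11 = 1·7 + 4
7 = 1·4 + 3
4 = 1·3 + 1
3 = 3·1 + 0
Back-substituting gives 18·21 ≡ 1 (mod 29).

21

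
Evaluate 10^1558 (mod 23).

By repeated squaring mod 23: 10^1≡10, 10^2≡8, 10^4≡18, 10^8≡2, 10^16≡4, 10^32≡16, 10^64≡3, 10^128≡9, 10^256≡12, 10^512≡6, 10^1024≡13.
Since 1558 = 2 + 4 + 16 + 512 + 1024 in binary, 10^1558 ≡ 8·18·4·6·13 ≡ 9 (mod 23).

9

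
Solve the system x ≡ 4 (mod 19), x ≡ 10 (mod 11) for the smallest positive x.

x ≡ 10 (mod 11) gives x ∈ {10, 21, 32, 43, 54, 65, 76, 87, …}.
The first of these with x mod 19 = 4 is 175.

175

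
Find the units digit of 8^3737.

Last digits of 8^n: 8, 4, 2, 6 (period 4).
3737 mod 4 = 1, so the last digit matches 8^1 = 8.

8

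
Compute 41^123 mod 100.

Square-and-reduce mod 100: 41^1≡41, 41^2≡81, 41^4≡61, 41^8≡21, 41^16≡41, 41^32≡81, 41^64≡61.
Since 123 = 1 + 2 + 8 + 16 + 32 + 64 in binary, 41^123 ≡ 41·81·21·41·81·61 ≡ 21 (mod 100).

21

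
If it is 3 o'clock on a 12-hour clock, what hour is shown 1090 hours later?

1

1090 = 90·12 + 10, so 1090 mod 12 = 10.
3 + 10 → 1 on a 12-hour dial.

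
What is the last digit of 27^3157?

Last digits of 7^n: 7, 9, 3, 1 (period 4).
3157 leaves remainder 1 on division by 4, so 27^3157 ends in 7.

7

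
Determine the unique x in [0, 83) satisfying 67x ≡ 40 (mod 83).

The inverse of 67 mod 83 is 57 (since 67·57 = 3819 ≡ 1).
Multiplying both sides by 57: x ≡ 57·40 = 2280 ≡ 39 (mod 83).

39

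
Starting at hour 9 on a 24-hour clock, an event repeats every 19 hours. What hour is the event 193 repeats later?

193·19 = 3667.
3667 − 152·24 = 19, so 3667 ≡ 19 (mod 24).
(9 + 19) mod 24 = 4.

4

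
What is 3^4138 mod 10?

Powers of 3 mod 10 repeat with period 4: 3, 9, 7, 1.
4138 mod 4 = 2, so the last digit matches 3^2 = 9.

9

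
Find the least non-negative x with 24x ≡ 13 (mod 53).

24⁻¹ ≡ 42 (mod 53) because 24·42 = 1008 = 19·53 + 1.
Multiplying both sides by 42: x ≡ 42·13 = 546 ≡ 16 (mod 53).

16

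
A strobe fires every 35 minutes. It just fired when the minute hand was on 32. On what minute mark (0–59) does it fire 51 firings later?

51·35 = 1785.
1785 = 29·60 + 45, so 1785 mod 60 = 45.
(32 + 45) mod 60 = 17.

17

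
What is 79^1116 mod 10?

Last digits of 9^n: 9, 1 (period 2).
1116 leaves remainder 0 on division by 2, so 79^1116 ends in 1.

1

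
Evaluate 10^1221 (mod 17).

Successive squares of 10 mod 17: 10^1≡10, 10^2≡15, 10^4≡4, 10^8≡16, 10^16≡1, 10^32≡1, 10^64≡1, 10^128≡1, 10^256≡1, 10^512≡1, 10^1024≡1.
1221 = 1 + 4 + 64 + 128 + 1024, so 10^1221 ≡ 10·4·1·1·1 ≡ 6 (mod 17).

6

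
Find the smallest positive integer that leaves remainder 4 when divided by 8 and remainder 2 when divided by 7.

44

x ≡ 2 (mod 7) gives x ∈ {2, 9, 16, 23, 30, 37, 44}.
The first of these with x mod 8 = 4 is 44.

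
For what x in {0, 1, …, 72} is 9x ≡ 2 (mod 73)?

57

9⁻¹ ≡ 65 (mod 73) because 9·65 = 585 = 8·73 + 1.
So x ≡ 65·2 = 130 ≡ 57 (mod 73).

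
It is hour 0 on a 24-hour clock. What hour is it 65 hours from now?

17

Dividing 65 by 24 gives quotient 2 and remainder 17.
(0 + 17) mod 24 = 17.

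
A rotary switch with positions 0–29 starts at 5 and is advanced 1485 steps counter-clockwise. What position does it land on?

Dividing 1485 by 30 gives quotient 49 and remainder 15.
(5 − 15) mod 30 = 20.

20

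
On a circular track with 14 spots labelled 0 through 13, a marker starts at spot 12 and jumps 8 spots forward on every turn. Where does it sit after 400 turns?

400·8 = 3200.
3200 − 228·14 = 8, so 3200 ≡ 8 (mod 14).
(12 + 8) mod 14 = 6.

6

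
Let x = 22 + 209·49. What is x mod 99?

66

209·49 = 10241.
Dividing 10241 by 99 gives quotient 103 and remainder 44.
(22 + 44) mod 99 = 66.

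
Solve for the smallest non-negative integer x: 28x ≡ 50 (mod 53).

The inverse of 28 mod 53 is 36 (since 28·36 = 1008 ≡ 1).
So x ≡ 36·50 = 1800 ≡ 51 (mod 53).
Check: 28·51 = 1428 = 26·53 + 50.

51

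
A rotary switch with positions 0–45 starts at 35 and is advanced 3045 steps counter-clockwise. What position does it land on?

26

3045 mod 46 = 9 (since 66·46 = 3036).
(35 − 9) mod 46 = 26.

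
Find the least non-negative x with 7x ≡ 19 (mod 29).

7⁻¹ ≡ 25 (mod 29) because 7·25 = 175 = 6·29 + 1.
Multiplying both sides by 25: x ≡ 25·19 = 475 ≡ 11 (mod 29).
Check: 7·11 = 77 = 2·29 + 19.

11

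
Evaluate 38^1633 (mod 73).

23

Square-and-reduce mod 73: 38^1≡38, 38^2≡57, 38^4≡37, 38^8≡55, 38^16≡32, 38^32≡2, 38^64≡4, 38^128≡16, 38^256≡37, 38^512≡55, 38^1024≡32.
1633 = 1 + 32 + 64 + 512 + 1024, so 38^1633 ≡ 38·2·4·55·32 ≡ 23 (mod 73).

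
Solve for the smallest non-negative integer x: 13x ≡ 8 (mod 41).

The inverse of 13 mod 41 is 19 (since 13·19 = 247 ≡ 1).
So x ≡ 19·8 = 152 ≡ 29 (mod 41).

29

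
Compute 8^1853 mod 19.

Successive squares of 8 mod 19: 8^1≡8, 8^2≡7, 8^4≡11, 8^8≡7, 8^16≡11, 8^32≡7, 8^64≡11, 8^128≡7, 8^256≡11, 8^512≡7, 8^1024≡11.
1853 = 1 + 4 + 8 + 16 + 32 + 256 + 512 + 1024, so 8^1853 ≡ 8·11·7·11·7·11·7·11 ≡ 12 (mod 19).

12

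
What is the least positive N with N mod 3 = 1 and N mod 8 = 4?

x ≡ 1 (mod 3) gives x ∈ {1, 4}.
The first of these with x mod 8 = 4 is 4.

4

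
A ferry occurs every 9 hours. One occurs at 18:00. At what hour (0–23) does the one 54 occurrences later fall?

0

54·9 = 486.
486 mod 24 = 6 (since 20·24 = 480).
(18 + 6) mod 24 = 0.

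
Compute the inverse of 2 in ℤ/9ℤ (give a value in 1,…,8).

2·5 = 10 = 1·9 + 1, so 2⁻¹ ≡ 5 (mod 9).

5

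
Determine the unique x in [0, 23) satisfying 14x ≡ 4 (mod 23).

14⁻¹ ≡ 5 (mod 23) because 14·5 = 70 = 3·23 + 1.
Multiplying both sides by 5: x ≡ 5·4 = 20 ≡ 20 (mod 23).
Check: 14·20 = 280 = 12·23 + 4.

20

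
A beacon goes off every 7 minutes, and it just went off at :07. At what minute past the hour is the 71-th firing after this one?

71·7 = 497.
Dividing 497 by 60 gives quotient 8 and remainder 17.
(7 + 17) mod 60 = 24.

24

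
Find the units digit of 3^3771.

7

The units digit of 3^n cycles with period 4: 3, 9, 7, 1, …
3771 leaves remainder 3 on division by 4, so 3^3771 ends in 7.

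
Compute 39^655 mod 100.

Successive squares of 39 mod 100: 39^1≡39, 39^2≡21, 39^4≡41, 39^8≡81, 39^16≡61, 39^32≡21, 39^64≡41, 39^128≡81, 39^256≡61, 39^512≡21.
655 = 1 + 2 + 4 + 8 + 128 + 512, so 39^655 ≡ 39·21·41·81·81·21 ≡ 99 (mod 100).

99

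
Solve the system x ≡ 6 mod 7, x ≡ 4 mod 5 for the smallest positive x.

34

x ≡ 4 (mod 5) gives x ∈ {4, 9, 14, 19, 24, 29, 34}.
The first of these with x mod 7 = 6 is 34.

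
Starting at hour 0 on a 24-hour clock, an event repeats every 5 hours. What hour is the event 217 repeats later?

5

217·5 = 1085.
1085 mod 24 = 5 (since 45·24 = 1080).
(0 + 5) mod 24 = 5.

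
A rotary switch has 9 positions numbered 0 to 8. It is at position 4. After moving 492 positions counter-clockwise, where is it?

7

492 mod 9 = 6 (since 54·9 = 486).
(4 − 6) mod 9 = 7.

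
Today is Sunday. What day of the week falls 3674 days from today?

Saturday

3674 mod 7 = 6 (since 524·7 = 3668).
Sunday + 6 days → Saturday.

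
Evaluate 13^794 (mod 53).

13

Successive squares of 13 mod 53: 13^1≡13, 13^2≡10, 13^4≡47, 13^8≡36, 13^16≡24, 13^32≡46, 13^64≡49, 13^128≡16, 13^256≡44, 13^512≡28.
794 = 2 + 8 + 16 + 256 + 512, so 13^794 ≡ 10·36·24·44·28 ≡ 13 (mod 53).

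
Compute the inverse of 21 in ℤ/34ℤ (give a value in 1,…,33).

13

21·13 = 273 = 8·34 + 1, so 21⁻¹ ≡ 13 (mod 34).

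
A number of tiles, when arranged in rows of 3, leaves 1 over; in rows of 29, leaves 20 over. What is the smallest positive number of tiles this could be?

x ≡ 1 (mod 3) gives x ∈ {1, 4, 7, 10, 13, 16, 19, 22, …}.
The first of these with x mod 29 = 20 is 49.

49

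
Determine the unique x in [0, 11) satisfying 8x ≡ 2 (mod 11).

The inverse of 8 mod 11 is 7 (since 8·7 = 56 ≡ 1).
So x ≡ 7·2 = 14 ≡ 3 (mod 11).

3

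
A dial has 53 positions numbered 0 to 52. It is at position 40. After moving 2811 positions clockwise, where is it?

42

2811 = 53·53 + 2, so 2811 mod 53 = 2.
(40 + 2) mod 53 = 42.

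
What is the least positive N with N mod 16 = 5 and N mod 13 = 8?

21

x ≡ 8 (mod 13) gives x ∈ {8, 21}.
The first of these with x mod 16 = 5 is 21.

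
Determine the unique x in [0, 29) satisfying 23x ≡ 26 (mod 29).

15

23⁻¹ ≡ 24 (mod 29) because 23·24 = 552 = 19·29 + 1.
So x ≡ 24·26 = 624 ≡ 15 (mod 29).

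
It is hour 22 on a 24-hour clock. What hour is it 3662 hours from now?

12

Dividing 3662 by 24 gives quotient 152 and remainder 14.
(22 + 14) mod 24 = 12.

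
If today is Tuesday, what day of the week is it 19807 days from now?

19807 = 2829·7 + 4, so 19807 mod 7 = 4.
Tuesday + 4 days → Saturday.

Saturday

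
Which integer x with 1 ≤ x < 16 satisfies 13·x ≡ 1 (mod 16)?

5

13·5 = 65 = 4·16 + 1, so 13⁻¹ ≡ 5 (mod 16).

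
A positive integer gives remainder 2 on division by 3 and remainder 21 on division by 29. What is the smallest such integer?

50

Since 29·2 ≡ 1 (mod 3), take x = 21 + 29·((2−21)·2 mod 3) = 21 + 29·1 = 50.
Check: 50 mod 3 = 2, 50 mod 29 = 21.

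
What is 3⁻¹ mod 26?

3·9 = 27 = 1·26 + 1, so 3⁻¹ ≡ 9 (mod 26).

9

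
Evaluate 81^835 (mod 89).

By repeated squaring mod 89: 81^1≡81, 81^2≡64, 81^4≡2, 81^8≡4, 81^16≡16, 81^32≡78, 81^64≡32, 81^128≡45, 81^256≡67, 81^512≡39.
Since 835 = 1 + 2 + 64 + 256 + 512 in binary, 81^835 ≡ 81·64·32·67·39 ≡ 11 (mod 89).

11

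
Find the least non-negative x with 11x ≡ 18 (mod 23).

The inverse of 11 mod 23 is 21 (since 11·21 = 231 ≡ 1).
So x ≡ 21·18 = 378 ≡ 10 (mod 23).

10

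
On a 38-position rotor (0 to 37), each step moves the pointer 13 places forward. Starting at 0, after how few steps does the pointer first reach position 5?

The inverse of 13 mod 38 is 3 (since 13·3 = 39 ≡ 1).
Multiplying both sides by 3: x ≡ 3·5 = 15 ≡ 15 (mod 38).

15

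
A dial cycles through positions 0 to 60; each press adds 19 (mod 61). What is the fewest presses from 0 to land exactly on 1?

45

19·45 = 855 = 14·61 + 1, so 19⁻¹ ≡ 45 (mod 61).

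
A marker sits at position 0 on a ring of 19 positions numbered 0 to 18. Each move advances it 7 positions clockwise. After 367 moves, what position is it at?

4

367·7 = 2569.
Dividing 2569 by 19 gives quotient 135 and remainder 4.
(0 + 4) mod 19 = 4.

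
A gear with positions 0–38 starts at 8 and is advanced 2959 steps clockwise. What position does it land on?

2959 − 75·39 = 34, so 2959 ≡ 34 (mod 39).
(8 + 34) mod 39 = 3.

3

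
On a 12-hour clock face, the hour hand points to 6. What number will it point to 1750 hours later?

4

1750 = 145·12 + 10, so 1750 mod 12 = 10.
6 + 10 → 4 on a 12-hour dial.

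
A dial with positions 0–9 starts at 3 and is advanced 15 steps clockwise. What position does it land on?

8

15 − 1·10 = 5, so 15 ≡ 5 (mod 10).
(3 + 5) mod 10 = 8.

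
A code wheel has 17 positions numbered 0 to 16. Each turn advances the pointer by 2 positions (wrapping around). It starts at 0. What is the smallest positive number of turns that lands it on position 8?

2⁻¹ ≡ 9 (mod 17) because 2·9 = 18 = 1·17 + 1.
Multiplying both sides by 9: x ≡ 9·8 = 72 ≡ 4 (mod 17).
Check: 2·4 = 8 = 0·17 + 8.

4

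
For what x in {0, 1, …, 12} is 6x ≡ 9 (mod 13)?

6⁻¹ ≡ 11 (mod 13) because 6·11 = 66 = 5·13 + 1.
Multiplying both sides by 11: x ≡ 11·9 = 99 ≡ 8 (mod 13).

8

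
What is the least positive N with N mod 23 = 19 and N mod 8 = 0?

88

Since 8·3 ≡ 1 (mod 23), take x = 0 + 8·((19−0)·3 mod 23) = 0 + 8·11 = 88.
Check: 88 mod 23 = 19, 88 mod 8 = 0.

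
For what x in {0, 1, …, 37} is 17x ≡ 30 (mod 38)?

4

The inverse of 17 mod 38 is 9 (since 17·9 = 153 ≡ 1).
So x ≡ 9·30 = 270 ≡ 4 (mod 38).
Check: 17·4 = 68 = 1·38 + 30.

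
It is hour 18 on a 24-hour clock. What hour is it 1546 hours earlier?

1546 mod 24 = 10 (since 64·24 = 1536).
(18 − 10) mod 24 = 8.

8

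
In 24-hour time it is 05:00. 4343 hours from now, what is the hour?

Dividing 4343 by 24 gives quotient 180 and remainder 23.
(5 + 23) mod 24 = 4.

4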